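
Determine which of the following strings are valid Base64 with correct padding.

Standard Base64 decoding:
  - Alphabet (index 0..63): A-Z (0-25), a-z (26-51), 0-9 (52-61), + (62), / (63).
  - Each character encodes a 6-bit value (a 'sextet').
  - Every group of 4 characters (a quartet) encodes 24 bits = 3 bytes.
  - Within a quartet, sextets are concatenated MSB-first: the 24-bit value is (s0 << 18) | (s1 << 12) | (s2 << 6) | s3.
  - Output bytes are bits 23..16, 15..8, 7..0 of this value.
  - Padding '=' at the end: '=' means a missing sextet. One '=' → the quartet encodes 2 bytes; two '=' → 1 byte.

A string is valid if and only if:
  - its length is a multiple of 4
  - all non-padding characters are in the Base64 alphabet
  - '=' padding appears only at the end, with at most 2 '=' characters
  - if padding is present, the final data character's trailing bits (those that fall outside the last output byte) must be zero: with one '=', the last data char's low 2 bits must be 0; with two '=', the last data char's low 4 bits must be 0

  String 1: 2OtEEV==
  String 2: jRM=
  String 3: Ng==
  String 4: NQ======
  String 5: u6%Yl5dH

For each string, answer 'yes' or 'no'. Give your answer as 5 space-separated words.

String 1: '2OtEEV==' → invalid (bad trailing bits)
String 2: 'jRM=' → valid
String 3: 'Ng==' → valid
String 4: 'NQ======' → invalid (6 pad chars (max 2))
String 5: 'u6%Yl5dH' → invalid (bad char(s): ['%'])

Answer: no yes yes no no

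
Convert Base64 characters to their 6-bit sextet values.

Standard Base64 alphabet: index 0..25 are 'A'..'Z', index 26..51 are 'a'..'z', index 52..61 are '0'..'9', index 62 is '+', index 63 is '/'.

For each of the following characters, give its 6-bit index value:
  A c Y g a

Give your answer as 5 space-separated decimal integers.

'A': A..Z range, ord('A') − ord('A') = 0
'c': a..z range, 26 + ord('c') − ord('a') = 28
'Y': A..Z range, ord('Y') − ord('A') = 24
'g': a..z range, 26 + ord('g') − ord('a') = 32
'a': a..z range, 26 + ord('a') − ord('a') = 26

Answer: 0 28 24 32 26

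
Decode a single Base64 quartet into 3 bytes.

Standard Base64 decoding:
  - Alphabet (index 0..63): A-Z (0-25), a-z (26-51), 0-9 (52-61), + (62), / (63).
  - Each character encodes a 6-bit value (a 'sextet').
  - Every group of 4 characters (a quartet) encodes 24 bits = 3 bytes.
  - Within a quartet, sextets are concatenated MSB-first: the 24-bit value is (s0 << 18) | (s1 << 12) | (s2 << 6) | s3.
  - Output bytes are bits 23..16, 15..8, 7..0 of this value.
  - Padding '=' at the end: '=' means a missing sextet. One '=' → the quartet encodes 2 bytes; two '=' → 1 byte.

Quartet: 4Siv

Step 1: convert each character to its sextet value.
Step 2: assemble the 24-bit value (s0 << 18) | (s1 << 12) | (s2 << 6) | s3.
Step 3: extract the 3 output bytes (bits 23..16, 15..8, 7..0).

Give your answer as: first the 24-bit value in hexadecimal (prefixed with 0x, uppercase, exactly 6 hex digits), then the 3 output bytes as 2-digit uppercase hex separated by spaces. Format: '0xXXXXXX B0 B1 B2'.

Answer: 0xE128AF E1 28 AF

Derivation:
Sextets: 4=56, S=18, i=34, v=47
24-bit: (56<<18) | (18<<12) | (34<<6) | 47
      = 0xE00000 | 0x012000 | 0x000880 | 0x00002F
      = 0xE128AF
Bytes: (v>>16)&0xFF=E1, (v>>8)&0xFF=28, v&0xFF=AF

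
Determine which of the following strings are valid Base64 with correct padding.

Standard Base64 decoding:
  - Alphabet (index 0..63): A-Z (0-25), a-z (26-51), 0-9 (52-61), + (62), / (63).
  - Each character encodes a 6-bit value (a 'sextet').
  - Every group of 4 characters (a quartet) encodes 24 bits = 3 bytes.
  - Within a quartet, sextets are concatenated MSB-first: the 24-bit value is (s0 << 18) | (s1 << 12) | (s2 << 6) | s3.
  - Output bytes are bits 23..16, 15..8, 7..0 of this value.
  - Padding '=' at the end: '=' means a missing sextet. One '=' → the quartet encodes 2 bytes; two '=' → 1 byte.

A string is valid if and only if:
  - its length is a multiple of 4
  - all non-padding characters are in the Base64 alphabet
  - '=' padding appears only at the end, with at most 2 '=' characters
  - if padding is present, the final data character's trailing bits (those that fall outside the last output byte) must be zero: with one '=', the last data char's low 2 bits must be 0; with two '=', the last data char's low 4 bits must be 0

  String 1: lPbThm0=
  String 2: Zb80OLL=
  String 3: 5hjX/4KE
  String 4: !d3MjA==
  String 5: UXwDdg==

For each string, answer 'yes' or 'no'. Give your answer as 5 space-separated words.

Answer: yes no yes no yes

Derivation:
String 1: 'lPbThm0=' → valid
String 2: 'Zb80OLL=' → invalid (bad trailing bits)
String 3: '5hjX/4KE' → valid
String 4: '!d3MjA==' → invalid (bad char(s): ['!'])
String 5: 'UXwDdg==' → valid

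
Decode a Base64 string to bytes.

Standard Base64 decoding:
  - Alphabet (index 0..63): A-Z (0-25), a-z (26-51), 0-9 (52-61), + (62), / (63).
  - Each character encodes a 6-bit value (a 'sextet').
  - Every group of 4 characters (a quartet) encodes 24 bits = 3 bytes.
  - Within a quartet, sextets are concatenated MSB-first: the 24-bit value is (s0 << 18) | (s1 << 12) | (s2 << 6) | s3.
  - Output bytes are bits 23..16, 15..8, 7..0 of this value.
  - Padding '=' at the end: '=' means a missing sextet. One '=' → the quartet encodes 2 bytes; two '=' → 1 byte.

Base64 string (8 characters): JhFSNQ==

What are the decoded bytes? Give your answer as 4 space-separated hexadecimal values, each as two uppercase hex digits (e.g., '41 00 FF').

Answer: 26 11 52 35

Derivation:
After char 0 ('J'=9): chars_in_quartet=1 acc=0x9 bytes_emitted=0
After char 1 ('h'=33): chars_in_quartet=2 acc=0x261 bytes_emitted=0
After char 2 ('F'=5): chars_in_quartet=3 acc=0x9845 bytes_emitted=0
After char 3 ('S'=18): chars_in_quartet=4 acc=0x261152 -> emit 26 11 52, reset; bytes_emitted=3
After char 4 ('N'=13): chars_in_quartet=1 acc=0xD bytes_emitted=3
After char 5 ('Q'=16): chars_in_quartet=2 acc=0x350 bytes_emitted=3
Padding '==': partial quartet acc=0x350 -> emit 35; bytes_emitted=4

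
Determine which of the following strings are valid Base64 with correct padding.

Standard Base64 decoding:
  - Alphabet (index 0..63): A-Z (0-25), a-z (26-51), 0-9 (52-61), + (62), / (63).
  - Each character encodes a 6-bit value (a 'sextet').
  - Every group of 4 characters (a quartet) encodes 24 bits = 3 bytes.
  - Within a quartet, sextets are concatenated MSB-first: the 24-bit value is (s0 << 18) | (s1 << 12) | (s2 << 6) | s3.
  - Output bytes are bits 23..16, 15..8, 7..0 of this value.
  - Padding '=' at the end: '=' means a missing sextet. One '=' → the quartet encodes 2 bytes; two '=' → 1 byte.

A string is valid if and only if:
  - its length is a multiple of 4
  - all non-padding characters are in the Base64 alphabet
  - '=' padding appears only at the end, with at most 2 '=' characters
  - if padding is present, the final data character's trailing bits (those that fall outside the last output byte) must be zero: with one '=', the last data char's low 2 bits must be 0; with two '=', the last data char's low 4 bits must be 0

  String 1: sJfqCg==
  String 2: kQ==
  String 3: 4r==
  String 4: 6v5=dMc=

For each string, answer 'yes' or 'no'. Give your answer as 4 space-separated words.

String 1: 'sJfqCg==' → valid
String 2: 'kQ==' → valid
String 3: '4r==' → invalid (bad trailing bits)
String 4: '6v5=dMc=' → invalid (bad char(s): ['=']; '=' in middle)

Answer: yes yes no no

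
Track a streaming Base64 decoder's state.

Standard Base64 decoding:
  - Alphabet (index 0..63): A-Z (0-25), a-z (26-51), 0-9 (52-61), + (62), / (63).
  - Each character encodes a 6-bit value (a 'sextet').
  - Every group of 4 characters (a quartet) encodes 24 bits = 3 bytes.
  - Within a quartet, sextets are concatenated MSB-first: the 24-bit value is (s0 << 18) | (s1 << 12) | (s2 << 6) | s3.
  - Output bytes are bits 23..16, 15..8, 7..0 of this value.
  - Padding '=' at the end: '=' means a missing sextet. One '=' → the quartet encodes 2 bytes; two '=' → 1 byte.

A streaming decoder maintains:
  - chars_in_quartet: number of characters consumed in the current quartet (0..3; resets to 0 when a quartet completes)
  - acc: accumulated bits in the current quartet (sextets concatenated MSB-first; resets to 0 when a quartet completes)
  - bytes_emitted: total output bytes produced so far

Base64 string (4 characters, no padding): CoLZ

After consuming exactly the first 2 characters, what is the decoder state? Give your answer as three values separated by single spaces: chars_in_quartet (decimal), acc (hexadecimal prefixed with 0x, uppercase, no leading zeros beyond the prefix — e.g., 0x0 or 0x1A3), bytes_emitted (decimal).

After char 0 ('C'=2): chars_in_quartet=1 acc=0x2 bytes_emitted=0
After char 1 ('o'=40): chars_in_quartet=2 acc=0xA8 bytes_emitted=0

Answer: 2 0xA8 0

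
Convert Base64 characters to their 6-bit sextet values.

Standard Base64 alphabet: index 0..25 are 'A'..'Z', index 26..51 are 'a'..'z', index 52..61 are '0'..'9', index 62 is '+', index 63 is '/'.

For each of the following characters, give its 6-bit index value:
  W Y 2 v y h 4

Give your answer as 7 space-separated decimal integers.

'W': A..Z range, ord('W') − ord('A') = 22
'Y': A..Z range, ord('Y') − ord('A') = 24
'2': 0..9 range, 52 + ord('2') − ord('0') = 54
'v': a..z range, 26 + ord('v') − ord('a') = 47
'y': a..z range, 26 + ord('y') − ord('a') = 50
'h': a..z range, 26 + ord('h') − ord('a') = 33
'4': 0..9 range, 52 + ord('4') − ord('0') = 56

Answer: 22 24 54 47 50 33 56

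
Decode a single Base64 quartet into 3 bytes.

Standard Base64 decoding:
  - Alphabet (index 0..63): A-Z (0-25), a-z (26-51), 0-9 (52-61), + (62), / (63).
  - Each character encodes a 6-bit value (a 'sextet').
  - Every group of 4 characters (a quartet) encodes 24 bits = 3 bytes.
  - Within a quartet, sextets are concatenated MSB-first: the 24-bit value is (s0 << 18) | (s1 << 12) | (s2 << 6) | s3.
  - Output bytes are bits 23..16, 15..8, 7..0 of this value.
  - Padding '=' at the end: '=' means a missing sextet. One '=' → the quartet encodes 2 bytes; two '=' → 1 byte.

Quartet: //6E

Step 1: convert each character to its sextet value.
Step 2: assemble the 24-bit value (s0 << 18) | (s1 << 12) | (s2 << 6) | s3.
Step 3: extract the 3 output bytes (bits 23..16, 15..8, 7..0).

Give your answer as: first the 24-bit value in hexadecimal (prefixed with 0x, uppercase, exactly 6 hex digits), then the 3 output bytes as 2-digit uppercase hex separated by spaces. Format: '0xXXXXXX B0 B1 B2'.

Sextets: /=63, /=63, 6=58, E=4
24-bit: (63<<18) | (63<<12) | (58<<6) | 4
      = 0xFC0000 | 0x03F000 | 0x000E80 | 0x000004
      = 0xFFFE84
Bytes: (v>>16)&0xFF=FF, (v>>8)&0xFF=FE, v&0xFF=84

Answer: 0xFFFE84 FF FE 84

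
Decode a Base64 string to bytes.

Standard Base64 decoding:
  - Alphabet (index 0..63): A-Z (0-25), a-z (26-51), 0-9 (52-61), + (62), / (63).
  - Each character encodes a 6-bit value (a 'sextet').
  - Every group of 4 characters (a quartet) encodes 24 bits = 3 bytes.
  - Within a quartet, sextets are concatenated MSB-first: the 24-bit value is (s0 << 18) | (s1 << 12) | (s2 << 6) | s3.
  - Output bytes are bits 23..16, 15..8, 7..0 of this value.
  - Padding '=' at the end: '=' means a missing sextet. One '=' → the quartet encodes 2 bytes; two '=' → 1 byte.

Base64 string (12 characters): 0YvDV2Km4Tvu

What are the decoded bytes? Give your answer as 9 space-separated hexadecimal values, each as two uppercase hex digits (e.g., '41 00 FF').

Answer: D1 8B C3 57 62 A6 E1 3B EE

Derivation:
After char 0 ('0'=52): chars_in_quartet=1 acc=0x34 bytes_emitted=0
After char 1 ('Y'=24): chars_in_quartet=2 acc=0xD18 bytes_emitted=0
After char 2 ('v'=47): chars_in_quartet=3 acc=0x3462F bytes_emitted=0
After char 3 ('D'=3): chars_in_quartet=4 acc=0xD18BC3 -> emit D1 8B C3, reset; bytes_emitted=3
After char 4 ('V'=21): chars_in_quartet=1 acc=0x15 bytes_emitted=3
After char 5 ('2'=54): chars_in_quartet=2 acc=0x576 bytes_emitted=3
After char 6 ('K'=10): chars_in_quartet=3 acc=0x15D8A bytes_emitted=3
After char 7 ('m'=38): chars_in_quartet=4 acc=0x5762A6 -> emit 57 62 A6, reset; bytes_emitted=6
After char 8 ('4'=56): chars_in_quartet=1 acc=0x38 bytes_emitted=6
After char 9 ('T'=19): chars_in_quartet=2 acc=0xE13 bytes_emitted=6
After char 10 ('v'=47): chars_in_quartet=3 acc=0x384EF bytes_emitted=6
After char 11 ('u'=46): chars_in_quartet=4 acc=0xE13BEE -> emit E1 3B EE, reset; bytes_emitted=9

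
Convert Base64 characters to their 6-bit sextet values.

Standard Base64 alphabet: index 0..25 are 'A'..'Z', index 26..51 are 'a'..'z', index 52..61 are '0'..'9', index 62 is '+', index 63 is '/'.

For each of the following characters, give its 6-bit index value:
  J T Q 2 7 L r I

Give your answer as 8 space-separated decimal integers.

'J': A..Z range, ord('J') − ord('A') = 9
'T': A..Z range, ord('T') − ord('A') = 19
'Q': A..Z range, ord('Q') − ord('A') = 16
'2': 0..9 range, 52 + ord('2') − ord('0') = 54
'7': 0..9 range, 52 + ord('7') − ord('0') = 59
'L': A..Z range, ord('L') − ord('A') = 11
'r': a..z range, 26 + ord('r') − ord('a') = 43
'I': A..Z range, ord('I') − ord('A') = 8

Answer: 9 19 16 54 59 11 43 8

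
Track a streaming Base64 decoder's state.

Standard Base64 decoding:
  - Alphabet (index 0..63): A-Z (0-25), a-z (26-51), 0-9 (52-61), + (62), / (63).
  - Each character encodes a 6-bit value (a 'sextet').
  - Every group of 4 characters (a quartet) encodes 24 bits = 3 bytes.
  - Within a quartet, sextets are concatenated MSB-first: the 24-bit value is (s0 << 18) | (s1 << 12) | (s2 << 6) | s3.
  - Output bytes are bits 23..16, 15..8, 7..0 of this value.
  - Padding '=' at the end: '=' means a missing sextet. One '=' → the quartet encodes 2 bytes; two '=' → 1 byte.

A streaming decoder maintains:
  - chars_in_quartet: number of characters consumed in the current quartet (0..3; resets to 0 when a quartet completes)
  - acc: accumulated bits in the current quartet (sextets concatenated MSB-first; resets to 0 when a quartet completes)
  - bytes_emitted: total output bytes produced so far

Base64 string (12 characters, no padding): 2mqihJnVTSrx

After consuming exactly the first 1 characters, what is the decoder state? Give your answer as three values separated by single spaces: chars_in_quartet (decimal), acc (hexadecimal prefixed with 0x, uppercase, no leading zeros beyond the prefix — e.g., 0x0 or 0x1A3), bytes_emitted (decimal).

After char 0 ('2'=54): chars_in_quartet=1 acc=0x36 bytes_emitted=0

Answer: 1 0x36 0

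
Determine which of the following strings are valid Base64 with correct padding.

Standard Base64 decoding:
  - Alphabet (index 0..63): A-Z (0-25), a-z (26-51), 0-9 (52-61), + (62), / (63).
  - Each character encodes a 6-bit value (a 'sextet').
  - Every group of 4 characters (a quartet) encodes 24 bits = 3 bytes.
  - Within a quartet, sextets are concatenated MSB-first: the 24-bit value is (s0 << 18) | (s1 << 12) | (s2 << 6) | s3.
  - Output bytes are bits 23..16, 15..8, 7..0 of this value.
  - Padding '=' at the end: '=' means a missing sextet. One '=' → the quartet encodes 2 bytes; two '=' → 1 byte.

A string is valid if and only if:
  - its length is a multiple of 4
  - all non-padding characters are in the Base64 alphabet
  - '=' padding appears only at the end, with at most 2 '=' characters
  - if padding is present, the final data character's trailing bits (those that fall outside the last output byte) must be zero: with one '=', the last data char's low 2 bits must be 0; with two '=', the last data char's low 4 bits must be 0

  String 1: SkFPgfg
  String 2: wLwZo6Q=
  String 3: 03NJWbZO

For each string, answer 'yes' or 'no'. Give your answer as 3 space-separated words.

String 1: 'SkFPgfg' → invalid (len=7 not mult of 4)
String 2: 'wLwZo6Q=' → valid
String 3: '03NJWbZO' → valid

Answer: no yes yes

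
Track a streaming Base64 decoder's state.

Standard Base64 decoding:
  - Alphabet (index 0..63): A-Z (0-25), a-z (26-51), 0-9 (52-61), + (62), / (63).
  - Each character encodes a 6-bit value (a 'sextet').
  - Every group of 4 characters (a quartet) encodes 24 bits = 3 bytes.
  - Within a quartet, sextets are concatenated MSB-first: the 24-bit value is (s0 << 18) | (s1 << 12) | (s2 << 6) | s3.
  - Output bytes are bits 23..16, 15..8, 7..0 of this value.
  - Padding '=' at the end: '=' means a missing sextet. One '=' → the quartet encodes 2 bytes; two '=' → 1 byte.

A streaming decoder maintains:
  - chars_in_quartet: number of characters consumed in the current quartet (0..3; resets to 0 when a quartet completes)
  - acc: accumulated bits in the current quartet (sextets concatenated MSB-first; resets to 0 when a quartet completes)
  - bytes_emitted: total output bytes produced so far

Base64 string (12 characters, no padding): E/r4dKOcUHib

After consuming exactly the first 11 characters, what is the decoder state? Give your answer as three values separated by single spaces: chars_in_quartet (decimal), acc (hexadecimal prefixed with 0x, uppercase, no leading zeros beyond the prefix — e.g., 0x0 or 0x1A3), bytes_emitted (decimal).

After char 0 ('E'=4): chars_in_quartet=1 acc=0x4 bytes_emitted=0
After char 1 ('/'=63): chars_in_quartet=2 acc=0x13F bytes_emitted=0
After char 2 ('r'=43): chars_in_quartet=3 acc=0x4FEB bytes_emitted=0
After char 3 ('4'=56): chars_in_quartet=4 acc=0x13FAF8 -> emit 13 FA F8, reset; bytes_emitted=3
After char 4 ('d'=29): chars_in_quartet=1 acc=0x1D bytes_emitted=3
After char 5 ('K'=10): chars_in_quartet=2 acc=0x74A bytes_emitted=3
After char 6 ('O'=14): chars_in_quartet=3 acc=0x1D28E bytes_emitted=3
After char 7 ('c'=28): chars_in_quartet=4 acc=0x74A39C -> emit 74 A3 9C, reset; bytes_emitted=6
After char 8 ('U'=20): chars_in_quartet=1 acc=0x14 bytes_emitted=6
After char 9 ('H'=7): chars_in_quartet=2 acc=0x507 bytes_emitted=6
After char 10 ('i'=34): chars_in_quartet=3 acc=0x141E2 bytes_emitted=6

Answer: 3 0x141E2 6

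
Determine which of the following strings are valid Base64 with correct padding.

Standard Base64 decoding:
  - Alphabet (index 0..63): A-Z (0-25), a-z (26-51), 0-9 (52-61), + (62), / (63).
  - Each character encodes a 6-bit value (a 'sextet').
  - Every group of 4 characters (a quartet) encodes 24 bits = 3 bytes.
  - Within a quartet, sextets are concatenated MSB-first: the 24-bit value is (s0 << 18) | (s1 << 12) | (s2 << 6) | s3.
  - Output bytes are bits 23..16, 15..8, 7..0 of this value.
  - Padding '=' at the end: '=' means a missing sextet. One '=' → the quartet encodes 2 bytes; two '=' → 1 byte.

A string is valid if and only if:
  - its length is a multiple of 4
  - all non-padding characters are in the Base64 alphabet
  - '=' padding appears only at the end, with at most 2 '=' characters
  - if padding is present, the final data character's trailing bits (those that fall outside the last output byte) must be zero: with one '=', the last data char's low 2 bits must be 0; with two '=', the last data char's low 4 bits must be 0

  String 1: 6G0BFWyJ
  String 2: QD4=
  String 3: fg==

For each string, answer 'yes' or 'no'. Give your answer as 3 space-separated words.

String 1: '6G0BFWyJ' → valid
String 2: 'QD4=' → valid
String 3: 'fg==' → valid

Answer: yes yes yes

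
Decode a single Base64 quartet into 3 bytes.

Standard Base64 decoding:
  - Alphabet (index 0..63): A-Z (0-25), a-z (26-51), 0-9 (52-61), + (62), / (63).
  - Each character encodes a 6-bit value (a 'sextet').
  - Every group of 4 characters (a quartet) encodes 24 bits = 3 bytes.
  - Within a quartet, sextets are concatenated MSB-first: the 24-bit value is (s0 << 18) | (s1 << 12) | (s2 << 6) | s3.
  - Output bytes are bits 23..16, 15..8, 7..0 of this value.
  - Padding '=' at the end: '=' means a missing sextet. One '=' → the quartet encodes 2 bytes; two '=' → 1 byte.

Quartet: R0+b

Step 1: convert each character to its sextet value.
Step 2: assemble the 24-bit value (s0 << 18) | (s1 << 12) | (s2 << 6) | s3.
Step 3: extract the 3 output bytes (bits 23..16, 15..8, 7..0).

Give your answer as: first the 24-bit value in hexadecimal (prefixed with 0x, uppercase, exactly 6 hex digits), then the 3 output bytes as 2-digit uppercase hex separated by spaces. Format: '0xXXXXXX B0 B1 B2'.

Sextets: R=17, 0=52, +=62, b=27
24-bit: (17<<18) | (52<<12) | (62<<6) | 27
      = 0x440000 | 0x034000 | 0x000F80 | 0x00001B
      = 0x474F9B
Bytes: (v>>16)&0xFF=47, (v>>8)&0xFF=4F, v&0xFF=9B

Answer: 0x474F9B 47 4F 9B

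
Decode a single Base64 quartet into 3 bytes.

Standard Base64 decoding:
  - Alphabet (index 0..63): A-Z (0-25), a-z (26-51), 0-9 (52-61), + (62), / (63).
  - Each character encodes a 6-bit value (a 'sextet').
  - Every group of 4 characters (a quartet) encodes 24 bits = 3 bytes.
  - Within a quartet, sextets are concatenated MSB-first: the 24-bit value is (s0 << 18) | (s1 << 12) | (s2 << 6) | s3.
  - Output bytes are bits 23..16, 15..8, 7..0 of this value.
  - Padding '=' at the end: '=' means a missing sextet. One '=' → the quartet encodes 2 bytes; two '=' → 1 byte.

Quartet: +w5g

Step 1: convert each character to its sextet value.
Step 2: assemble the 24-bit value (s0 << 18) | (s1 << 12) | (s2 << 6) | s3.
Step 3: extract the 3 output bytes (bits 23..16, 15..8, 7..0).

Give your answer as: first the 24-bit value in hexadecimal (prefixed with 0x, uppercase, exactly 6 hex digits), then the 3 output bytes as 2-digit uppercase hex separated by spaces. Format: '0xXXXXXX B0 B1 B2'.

Answer: 0xFB0E60 FB 0E 60

Derivation:
Sextets: +=62, w=48, 5=57, g=32
24-bit: (62<<18) | (48<<12) | (57<<6) | 32
      = 0xF80000 | 0x030000 | 0x000E40 | 0x000020
      = 0xFB0E60
Bytes: (v>>16)&0xFF=FB, (v>>8)&0xFF=0E, v&0xFF=60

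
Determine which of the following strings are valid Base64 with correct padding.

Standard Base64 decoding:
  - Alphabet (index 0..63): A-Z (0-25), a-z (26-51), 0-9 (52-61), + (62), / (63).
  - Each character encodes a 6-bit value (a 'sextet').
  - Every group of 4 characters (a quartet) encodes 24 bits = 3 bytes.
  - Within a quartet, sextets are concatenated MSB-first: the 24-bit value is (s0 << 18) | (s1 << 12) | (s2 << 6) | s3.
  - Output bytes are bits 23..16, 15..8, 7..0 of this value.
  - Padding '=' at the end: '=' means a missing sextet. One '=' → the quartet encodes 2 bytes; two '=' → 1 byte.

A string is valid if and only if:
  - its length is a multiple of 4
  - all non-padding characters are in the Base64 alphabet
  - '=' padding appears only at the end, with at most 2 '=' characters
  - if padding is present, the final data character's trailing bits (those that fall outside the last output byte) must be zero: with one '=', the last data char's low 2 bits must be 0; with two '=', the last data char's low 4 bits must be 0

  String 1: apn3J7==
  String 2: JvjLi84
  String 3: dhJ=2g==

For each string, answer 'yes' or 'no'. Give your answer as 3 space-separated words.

Answer: no no no

Derivation:
String 1: 'apn3J7==' → invalid (bad trailing bits)
String 2: 'JvjLi84' → invalid (len=7 not mult of 4)
String 3: 'dhJ=2g==' → invalid (bad char(s): ['=']; '=' in middle)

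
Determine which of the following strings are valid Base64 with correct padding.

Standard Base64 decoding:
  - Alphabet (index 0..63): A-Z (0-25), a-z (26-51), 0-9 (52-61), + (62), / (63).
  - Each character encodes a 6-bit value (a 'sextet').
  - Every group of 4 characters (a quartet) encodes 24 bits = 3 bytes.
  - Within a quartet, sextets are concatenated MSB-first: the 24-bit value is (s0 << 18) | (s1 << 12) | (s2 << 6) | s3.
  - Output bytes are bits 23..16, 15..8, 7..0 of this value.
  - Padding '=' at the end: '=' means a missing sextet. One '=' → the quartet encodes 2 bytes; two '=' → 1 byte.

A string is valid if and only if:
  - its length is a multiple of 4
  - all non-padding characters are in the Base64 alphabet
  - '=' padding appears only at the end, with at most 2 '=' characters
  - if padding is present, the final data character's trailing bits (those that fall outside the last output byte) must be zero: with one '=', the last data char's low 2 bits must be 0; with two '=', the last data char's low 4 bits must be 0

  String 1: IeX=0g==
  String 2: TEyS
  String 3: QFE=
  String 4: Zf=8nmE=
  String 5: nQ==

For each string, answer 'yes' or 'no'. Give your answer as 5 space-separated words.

String 1: 'IeX=0g==' → invalid (bad char(s): ['=']; '=' in middle)
String 2: 'TEyS' → valid
String 3: 'QFE=' → valid
String 4: 'Zf=8nmE=' → invalid (bad char(s): ['=']; '=' in middle)
String 5: 'nQ==' → valid

Answer: no yes yes no yes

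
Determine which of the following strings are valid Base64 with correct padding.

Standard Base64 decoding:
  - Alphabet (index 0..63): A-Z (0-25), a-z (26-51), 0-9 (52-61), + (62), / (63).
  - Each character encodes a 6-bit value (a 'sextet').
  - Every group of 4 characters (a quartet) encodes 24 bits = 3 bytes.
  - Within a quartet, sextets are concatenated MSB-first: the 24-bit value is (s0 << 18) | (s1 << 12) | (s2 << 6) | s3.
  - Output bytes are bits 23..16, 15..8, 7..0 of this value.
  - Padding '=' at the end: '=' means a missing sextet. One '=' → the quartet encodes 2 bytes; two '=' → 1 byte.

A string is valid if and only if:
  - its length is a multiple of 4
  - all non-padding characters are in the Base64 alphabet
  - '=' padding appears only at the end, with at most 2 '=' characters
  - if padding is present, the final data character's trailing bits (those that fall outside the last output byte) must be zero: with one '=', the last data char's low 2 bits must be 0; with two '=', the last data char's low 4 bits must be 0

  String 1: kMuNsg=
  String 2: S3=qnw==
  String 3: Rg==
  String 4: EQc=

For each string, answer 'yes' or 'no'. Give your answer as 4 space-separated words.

Answer: no no yes yes

Derivation:
String 1: 'kMuNsg=' → invalid (len=7 not mult of 4)
String 2: 'S3=qnw==' → invalid (bad char(s): ['=']; '=' in middle)
String 3: 'Rg==' → valid
String 4: 'EQc=' → valid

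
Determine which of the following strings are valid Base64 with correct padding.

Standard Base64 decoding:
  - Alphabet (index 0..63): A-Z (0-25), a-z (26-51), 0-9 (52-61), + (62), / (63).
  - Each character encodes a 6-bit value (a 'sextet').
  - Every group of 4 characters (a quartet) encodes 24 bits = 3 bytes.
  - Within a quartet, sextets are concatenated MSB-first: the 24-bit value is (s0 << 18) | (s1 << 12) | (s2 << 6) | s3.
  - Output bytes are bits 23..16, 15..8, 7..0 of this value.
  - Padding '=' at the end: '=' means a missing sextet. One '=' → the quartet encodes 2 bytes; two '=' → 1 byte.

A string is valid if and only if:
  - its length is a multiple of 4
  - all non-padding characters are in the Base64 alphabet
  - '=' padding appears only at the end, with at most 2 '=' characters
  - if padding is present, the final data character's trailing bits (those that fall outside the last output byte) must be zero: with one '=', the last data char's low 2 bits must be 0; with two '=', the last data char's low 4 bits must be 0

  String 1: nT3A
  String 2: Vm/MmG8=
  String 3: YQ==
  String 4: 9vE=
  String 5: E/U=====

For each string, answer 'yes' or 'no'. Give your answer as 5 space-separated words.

String 1: 'nT3A' → valid
String 2: 'Vm/MmG8=' → valid
String 3: 'YQ==' → valid
String 4: '9vE=' → valid
String 5: 'E/U=====' → invalid (5 pad chars (max 2))

Answer: yes yes yes yes no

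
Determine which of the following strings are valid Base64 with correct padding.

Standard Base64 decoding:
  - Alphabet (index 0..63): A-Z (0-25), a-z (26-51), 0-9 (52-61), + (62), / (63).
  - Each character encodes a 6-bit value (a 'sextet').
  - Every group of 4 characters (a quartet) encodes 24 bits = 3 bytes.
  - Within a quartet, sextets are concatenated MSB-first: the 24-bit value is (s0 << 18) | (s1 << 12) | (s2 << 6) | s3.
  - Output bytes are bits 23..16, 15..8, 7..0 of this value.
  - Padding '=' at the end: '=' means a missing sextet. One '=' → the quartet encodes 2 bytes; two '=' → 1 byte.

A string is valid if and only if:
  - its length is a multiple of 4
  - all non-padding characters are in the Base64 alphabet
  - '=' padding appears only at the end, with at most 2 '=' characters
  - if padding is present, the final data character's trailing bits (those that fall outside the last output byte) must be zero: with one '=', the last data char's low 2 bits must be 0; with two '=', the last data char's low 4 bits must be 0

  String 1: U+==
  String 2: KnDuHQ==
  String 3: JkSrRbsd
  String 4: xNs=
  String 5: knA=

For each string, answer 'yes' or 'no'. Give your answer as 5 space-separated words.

Answer: no yes yes yes yes

Derivation:
String 1: 'U+==' → invalid (bad trailing bits)
String 2: 'KnDuHQ==' → valid
String 3: 'JkSrRbsd' → valid
String 4: 'xNs=' → valid
String 5: 'knA=' → valid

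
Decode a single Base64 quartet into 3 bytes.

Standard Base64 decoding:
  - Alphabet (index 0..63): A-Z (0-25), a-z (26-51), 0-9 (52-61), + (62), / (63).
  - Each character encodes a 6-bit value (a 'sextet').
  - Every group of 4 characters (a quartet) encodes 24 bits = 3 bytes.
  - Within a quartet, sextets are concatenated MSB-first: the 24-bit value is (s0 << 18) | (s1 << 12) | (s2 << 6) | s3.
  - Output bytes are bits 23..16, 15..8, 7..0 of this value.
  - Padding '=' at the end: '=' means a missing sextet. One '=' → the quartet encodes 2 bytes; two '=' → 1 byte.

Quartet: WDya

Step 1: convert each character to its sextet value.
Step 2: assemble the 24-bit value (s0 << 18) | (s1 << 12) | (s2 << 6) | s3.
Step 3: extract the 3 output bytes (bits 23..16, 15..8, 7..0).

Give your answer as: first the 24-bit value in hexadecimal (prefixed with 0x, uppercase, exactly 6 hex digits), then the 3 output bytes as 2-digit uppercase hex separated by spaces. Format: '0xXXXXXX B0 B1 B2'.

Sextets: W=22, D=3, y=50, a=26
24-bit: (22<<18) | (3<<12) | (50<<6) | 26
      = 0x580000 | 0x003000 | 0x000C80 | 0x00001A
      = 0x583C9A
Bytes: (v>>16)&0xFF=58, (v>>8)&0xFF=3C, v&0xFF=9A

Answer: 0x583C9A 58 3C 9A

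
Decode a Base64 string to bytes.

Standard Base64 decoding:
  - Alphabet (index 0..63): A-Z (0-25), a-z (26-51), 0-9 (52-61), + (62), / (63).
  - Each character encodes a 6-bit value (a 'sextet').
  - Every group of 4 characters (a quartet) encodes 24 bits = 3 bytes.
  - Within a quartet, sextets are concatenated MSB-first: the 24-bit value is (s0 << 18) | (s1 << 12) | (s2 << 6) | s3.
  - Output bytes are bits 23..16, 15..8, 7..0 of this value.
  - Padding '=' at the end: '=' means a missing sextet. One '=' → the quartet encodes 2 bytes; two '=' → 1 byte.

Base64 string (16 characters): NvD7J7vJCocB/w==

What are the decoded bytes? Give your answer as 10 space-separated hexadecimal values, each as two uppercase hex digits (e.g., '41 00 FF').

Answer: 36 F0 FB 27 BB C9 0A 87 01 FF

Derivation:
After char 0 ('N'=13): chars_in_quartet=1 acc=0xD bytes_emitted=0
After char 1 ('v'=47): chars_in_quartet=2 acc=0x36F bytes_emitted=0
After char 2 ('D'=3): chars_in_quartet=3 acc=0xDBC3 bytes_emitted=0
After char 3 ('7'=59): chars_in_quartet=4 acc=0x36F0FB -> emit 36 F0 FB, reset; bytes_emitted=3
After char 4 ('J'=9): chars_in_quartet=1 acc=0x9 bytes_emitted=3
After char 5 ('7'=59): chars_in_quartet=2 acc=0x27B bytes_emitted=3
After char 6 ('v'=47): chars_in_quartet=3 acc=0x9EEF bytes_emitted=3
After char 7 ('J'=9): chars_in_quartet=4 acc=0x27BBC9 -> emit 27 BB C9, reset; bytes_emitted=6
After char 8 ('C'=2): chars_in_quartet=1 acc=0x2 bytes_emitted=6
After char 9 ('o'=40): chars_in_quartet=2 acc=0xA8 bytes_emitted=6
After char 10 ('c'=28): chars_in_quartet=3 acc=0x2A1C bytes_emitted=6
After char 11 ('B'=1): chars_in_quartet=4 acc=0xA8701 -> emit 0A 87 01, reset; bytes_emitted=9
After char 12 ('/'=63): chars_in_quartet=1 acc=0x3F bytes_emitted=9
After char 13 ('w'=48): chars_in_quartet=2 acc=0xFF0 bytes_emitted=9
Padding '==': partial quartet acc=0xFF0 -> emit FF; bytes_emitted=10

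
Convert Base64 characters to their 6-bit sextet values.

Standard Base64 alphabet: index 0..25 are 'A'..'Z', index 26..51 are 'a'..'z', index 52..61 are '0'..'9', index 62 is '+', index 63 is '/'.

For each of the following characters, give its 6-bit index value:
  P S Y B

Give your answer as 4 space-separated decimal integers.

Answer: 15 18 24 1

Derivation:
'P': A..Z range, ord('P') − ord('A') = 15
'S': A..Z range, ord('S') − ord('A') = 18
'Y': A..Z range, ord('Y') − ord('A') = 24
'B': A..Z range, ord('B') − ord('A') = 1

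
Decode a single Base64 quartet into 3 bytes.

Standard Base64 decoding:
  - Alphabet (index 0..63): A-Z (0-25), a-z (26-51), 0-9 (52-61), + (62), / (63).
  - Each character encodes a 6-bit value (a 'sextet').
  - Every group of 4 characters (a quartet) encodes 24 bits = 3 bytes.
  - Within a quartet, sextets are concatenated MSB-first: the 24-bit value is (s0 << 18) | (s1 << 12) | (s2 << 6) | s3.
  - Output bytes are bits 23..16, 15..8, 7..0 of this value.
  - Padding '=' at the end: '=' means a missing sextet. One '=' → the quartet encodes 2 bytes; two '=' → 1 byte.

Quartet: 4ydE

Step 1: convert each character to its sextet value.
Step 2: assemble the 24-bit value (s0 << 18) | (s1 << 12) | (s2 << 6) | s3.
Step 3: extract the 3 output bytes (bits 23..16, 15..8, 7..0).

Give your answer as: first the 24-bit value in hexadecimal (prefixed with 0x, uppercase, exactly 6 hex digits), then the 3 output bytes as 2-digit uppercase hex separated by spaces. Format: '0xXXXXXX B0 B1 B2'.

Sextets: 4=56, y=50, d=29, E=4
24-bit: (56<<18) | (50<<12) | (29<<6) | 4
      = 0xE00000 | 0x032000 | 0x000740 | 0x000004
      = 0xE32744
Bytes: (v>>16)&0xFF=E3, (v>>8)&0xFF=27, v&0xFF=44

Answer: 0xE32744 E3 27 44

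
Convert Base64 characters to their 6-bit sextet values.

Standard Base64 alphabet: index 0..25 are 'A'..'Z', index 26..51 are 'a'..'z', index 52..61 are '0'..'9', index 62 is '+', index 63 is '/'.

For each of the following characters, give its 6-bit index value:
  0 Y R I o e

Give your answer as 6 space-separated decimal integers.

'0': 0..9 range, 52 + ord('0') − ord('0') = 52
'Y': A..Z range, ord('Y') − ord('A') = 24
'R': A..Z range, ord('R') − ord('A') = 17
'I': A..Z range, ord('I') − ord('A') = 8
'o': a..z range, 26 + ord('o') − ord('a') = 40
'e': a..z range, 26 + ord('e') − ord('a') = 30

Answer: 52 24 17 8 40 30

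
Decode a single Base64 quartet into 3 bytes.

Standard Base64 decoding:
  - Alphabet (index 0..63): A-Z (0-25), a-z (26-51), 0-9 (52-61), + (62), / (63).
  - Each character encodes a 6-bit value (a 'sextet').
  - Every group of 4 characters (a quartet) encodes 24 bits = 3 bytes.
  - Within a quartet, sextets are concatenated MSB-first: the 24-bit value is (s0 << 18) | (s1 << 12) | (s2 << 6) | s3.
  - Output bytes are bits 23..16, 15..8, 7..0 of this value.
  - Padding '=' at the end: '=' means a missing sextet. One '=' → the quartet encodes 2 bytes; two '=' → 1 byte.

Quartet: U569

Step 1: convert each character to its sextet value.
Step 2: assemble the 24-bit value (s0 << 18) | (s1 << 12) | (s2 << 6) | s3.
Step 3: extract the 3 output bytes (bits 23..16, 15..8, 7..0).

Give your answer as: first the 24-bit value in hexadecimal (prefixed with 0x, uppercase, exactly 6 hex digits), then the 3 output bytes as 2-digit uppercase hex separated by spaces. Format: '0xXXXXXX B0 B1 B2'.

Answer: 0x539EBD 53 9E BD

Derivation:
Sextets: U=20, 5=57, 6=58, 9=61
24-bit: (20<<18) | (57<<12) | (58<<6) | 61
      = 0x500000 | 0x039000 | 0x000E80 | 0x00003D
      = 0x539EBD
Bytes: (v>>16)&0xFF=53, (v>>8)&0xFF=9E, v&0xFF=BD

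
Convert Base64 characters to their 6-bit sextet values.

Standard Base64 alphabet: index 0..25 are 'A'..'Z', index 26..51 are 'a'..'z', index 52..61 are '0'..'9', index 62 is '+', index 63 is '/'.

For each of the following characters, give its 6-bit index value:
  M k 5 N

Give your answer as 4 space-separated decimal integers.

'M': A..Z range, ord('M') − ord('A') = 12
'k': a..z range, 26 + ord('k') − ord('a') = 36
'5': 0..9 range, 52 + ord('5') − ord('0') = 57
'N': A..Z range, ord('N') − ord('A') = 13

Answer: 12 36 57 13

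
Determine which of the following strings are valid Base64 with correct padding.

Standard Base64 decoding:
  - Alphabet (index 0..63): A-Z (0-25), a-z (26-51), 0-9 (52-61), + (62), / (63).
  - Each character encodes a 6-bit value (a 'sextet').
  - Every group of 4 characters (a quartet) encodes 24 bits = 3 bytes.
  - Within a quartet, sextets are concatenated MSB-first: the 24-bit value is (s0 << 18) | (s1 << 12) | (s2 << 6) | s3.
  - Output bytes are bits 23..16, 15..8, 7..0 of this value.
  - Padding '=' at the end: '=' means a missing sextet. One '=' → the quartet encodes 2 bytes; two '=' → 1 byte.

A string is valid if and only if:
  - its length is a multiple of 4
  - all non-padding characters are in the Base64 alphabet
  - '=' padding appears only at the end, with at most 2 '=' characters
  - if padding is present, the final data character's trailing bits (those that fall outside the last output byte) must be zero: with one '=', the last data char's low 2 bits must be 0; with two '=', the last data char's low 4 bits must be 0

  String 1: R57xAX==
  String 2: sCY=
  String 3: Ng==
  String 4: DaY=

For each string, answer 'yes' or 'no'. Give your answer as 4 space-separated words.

Answer: no yes yes yes

Derivation:
String 1: 'R57xAX==' → invalid (bad trailing bits)
String 2: 'sCY=' → valid
String 3: 'Ng==' → valid
String 4: 'DaY=' → valid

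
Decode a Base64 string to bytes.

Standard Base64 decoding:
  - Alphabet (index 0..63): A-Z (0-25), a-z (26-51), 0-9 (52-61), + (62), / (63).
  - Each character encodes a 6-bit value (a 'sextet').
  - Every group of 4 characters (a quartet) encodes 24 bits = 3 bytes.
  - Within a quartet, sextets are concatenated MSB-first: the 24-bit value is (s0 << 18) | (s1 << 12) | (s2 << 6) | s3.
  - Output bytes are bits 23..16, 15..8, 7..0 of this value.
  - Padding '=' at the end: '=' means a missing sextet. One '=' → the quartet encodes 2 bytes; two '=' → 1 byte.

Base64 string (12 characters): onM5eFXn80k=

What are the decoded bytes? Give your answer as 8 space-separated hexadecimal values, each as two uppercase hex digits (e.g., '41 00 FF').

After char 0 ('o'=40): chars_in_quartet=1 acc=0x28 bytes_emitted=0
After char 1 ('n'=39): chars_in_quartet=2 acc=0xA27 bytes_emitted=0
After char 2 ('M'=12): chars_in_quartet=3 acc=0x289CC bytes_emitted=0
After char 3 ('5'=57): chars_in_quartet=4 acc=0xA27339 -> emit A2 73 39, reset; bytes_emitted=3
After char 4 ('e'=30): chars_in_quartet=1 acc=0x1E bytes_emitted=3
After char 5 ('F'=5): chars_in_quartet=2 acc=0x785 bytes_emitted=3
After char 6 ('X'=23): chars_in_quartet=3 acc=0x1E157 bytes_emitted=3
After char 7 ('n'=39): chars_in_quartet=4 acc=0x7855E7 -> emit 78 55 E7, reset; bytes_emitted=6
After char 8 ('8'=60): chars_in_quartet=1 acc=0x3C bytes_emitted=6
After char 9 ('0'=52): chars_in_quartet=2 acc=0xF34 bytes_emitted=6
After char 10 ('k'=36): chars_in_quartet=3 acc=0x3CD24 bytes_emitted=6
Padding '=': partial quartet acc=0x3CD24 -> emit F3 49; bytes_emitted=8

Answer: A2 73 39 78 55 E7 F3 49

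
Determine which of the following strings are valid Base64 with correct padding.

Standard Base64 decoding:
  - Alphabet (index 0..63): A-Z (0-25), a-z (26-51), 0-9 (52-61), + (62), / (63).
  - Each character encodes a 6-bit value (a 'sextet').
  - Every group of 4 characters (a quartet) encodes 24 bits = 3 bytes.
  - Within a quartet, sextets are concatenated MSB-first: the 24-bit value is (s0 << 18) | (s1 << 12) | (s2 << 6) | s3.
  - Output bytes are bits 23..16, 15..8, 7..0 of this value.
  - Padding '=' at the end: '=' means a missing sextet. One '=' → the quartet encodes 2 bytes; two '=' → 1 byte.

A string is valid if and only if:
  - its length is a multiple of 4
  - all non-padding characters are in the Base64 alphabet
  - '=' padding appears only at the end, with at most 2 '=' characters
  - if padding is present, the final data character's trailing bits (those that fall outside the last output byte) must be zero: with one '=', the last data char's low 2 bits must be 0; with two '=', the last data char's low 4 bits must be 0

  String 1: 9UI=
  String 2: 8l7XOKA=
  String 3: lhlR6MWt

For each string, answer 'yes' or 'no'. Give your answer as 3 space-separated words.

String 1: '9UI=' → valid
String 2: '8l7XOKA=' → valid
String 3: 'lhlR6MWt' → valid

Answer: yes yes yes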